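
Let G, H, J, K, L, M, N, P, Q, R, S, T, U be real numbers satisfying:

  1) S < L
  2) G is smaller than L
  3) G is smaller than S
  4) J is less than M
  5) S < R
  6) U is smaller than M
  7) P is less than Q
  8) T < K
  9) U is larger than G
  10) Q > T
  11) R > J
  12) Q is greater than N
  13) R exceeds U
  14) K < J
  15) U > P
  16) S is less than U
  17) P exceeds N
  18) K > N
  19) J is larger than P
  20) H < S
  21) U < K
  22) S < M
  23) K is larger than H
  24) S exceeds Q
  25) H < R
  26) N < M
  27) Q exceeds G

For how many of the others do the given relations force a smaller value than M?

From M the given relations immediately reach N, S, U, J.
From those, G, P, H, Q, K — 9 in total.
From those, T — 10 in total.
No other element is forced below M by the given relations, so the count is 10.

10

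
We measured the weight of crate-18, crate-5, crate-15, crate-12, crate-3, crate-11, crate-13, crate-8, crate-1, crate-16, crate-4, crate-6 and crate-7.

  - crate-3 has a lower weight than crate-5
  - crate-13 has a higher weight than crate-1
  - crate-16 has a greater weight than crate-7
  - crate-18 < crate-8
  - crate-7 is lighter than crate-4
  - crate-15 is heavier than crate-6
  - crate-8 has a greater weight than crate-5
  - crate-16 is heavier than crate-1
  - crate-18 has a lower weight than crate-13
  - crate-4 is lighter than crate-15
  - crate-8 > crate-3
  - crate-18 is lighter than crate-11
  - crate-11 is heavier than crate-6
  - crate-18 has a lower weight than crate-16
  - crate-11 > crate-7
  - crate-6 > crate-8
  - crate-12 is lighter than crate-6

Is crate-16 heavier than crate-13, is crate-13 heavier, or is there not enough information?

Following every chain through crate-16: below crate-16 we get crate-7, crate-1, crate-18.
crate-13 is not reached, and no chain runs the other way from crate-13 to crate-16.
So the given relations leave the order of crate-16 and crate-13 undetermined.

undetermined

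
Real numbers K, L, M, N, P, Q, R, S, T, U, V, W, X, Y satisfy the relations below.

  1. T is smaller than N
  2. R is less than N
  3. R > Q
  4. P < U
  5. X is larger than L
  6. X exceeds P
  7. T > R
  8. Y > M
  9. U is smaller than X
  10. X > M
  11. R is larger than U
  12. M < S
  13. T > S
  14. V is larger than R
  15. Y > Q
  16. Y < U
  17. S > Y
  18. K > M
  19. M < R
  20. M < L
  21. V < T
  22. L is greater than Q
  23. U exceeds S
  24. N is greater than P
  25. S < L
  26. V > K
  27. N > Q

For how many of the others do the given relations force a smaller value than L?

4

The elements the relations force below L are M, Q, Y, S — no chain reaches any other.
That is 4.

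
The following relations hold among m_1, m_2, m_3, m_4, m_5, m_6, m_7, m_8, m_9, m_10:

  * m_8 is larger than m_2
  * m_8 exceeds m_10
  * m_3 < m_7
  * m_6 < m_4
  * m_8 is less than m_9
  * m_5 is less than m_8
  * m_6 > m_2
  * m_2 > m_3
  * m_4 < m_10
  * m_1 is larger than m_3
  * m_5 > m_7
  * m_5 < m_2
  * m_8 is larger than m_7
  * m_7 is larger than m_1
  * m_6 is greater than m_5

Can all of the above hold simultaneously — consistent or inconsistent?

The single ordering m_3 < m_1 < m_7 < m_5 < m_2 < m_6 < m_4 < m_10 < m_8 < m_9 satisfies every listed relation, so no contradiction arises.

consistent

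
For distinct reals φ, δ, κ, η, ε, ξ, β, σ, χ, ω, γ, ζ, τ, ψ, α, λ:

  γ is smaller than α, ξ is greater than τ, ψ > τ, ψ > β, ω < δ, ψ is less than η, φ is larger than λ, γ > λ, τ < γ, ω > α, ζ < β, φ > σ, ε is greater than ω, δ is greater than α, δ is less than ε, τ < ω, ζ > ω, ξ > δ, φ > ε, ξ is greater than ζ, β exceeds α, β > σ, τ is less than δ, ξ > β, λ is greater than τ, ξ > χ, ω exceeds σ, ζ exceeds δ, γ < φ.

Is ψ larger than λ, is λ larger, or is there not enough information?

ψ

λ < γ and γ < α give λ < α.
Then α < ω extends the chain to ω.
With ω < δ: λ < γ < α < ω < δ.
Then δ < ζ extends the chain to ζ.
Then ζ < β extends the chain to β.
Then β < ψ extends the chain to ψ.
So ψ is larger.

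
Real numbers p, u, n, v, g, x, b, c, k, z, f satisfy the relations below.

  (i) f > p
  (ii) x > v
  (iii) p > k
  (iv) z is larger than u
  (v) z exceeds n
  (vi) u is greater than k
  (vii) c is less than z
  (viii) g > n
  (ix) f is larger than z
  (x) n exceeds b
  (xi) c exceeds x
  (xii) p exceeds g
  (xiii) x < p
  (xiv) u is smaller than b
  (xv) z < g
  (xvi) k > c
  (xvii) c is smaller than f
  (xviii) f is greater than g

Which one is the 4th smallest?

Piecing the relations together gives one ordering: v < x < c < k < u < b < n < z < g < p < f.
The 4th smallest is k.

k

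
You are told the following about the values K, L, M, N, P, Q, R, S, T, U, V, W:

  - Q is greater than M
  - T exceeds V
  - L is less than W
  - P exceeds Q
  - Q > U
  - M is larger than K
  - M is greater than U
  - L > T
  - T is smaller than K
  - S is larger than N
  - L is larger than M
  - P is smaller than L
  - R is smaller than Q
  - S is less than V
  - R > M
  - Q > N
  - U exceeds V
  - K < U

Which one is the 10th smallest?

The consecutive relations fix a unique order: N < S < V < T < K < U < M < R < Q < P < L < W.
The 10th smallest is P.

P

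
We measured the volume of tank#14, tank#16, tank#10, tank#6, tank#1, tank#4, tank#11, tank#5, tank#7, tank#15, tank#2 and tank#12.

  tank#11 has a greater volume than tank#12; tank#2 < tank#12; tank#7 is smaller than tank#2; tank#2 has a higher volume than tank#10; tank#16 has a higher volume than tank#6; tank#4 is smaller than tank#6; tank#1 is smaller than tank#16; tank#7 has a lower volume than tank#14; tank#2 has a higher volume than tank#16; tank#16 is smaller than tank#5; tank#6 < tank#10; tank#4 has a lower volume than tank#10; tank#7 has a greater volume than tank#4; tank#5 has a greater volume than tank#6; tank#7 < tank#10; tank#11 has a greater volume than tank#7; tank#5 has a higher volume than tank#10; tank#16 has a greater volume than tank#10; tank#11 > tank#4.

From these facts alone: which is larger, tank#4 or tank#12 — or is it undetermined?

tank#12

tank#4 < tank#7 < tank#10 < tank#16 < tank#2 < tank#12, by transitivity through tank#7, tank#10, tank#16, tank#2.
So tank#12 is larger.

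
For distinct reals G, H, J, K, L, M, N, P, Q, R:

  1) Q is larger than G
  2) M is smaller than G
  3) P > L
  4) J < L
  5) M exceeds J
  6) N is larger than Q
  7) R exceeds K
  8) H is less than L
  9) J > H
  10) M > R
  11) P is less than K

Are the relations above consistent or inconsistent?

The single ordering H < J < L < P < K < R < M < G < Q < N satisfies every listed relation, so no contradiction arises.

consistent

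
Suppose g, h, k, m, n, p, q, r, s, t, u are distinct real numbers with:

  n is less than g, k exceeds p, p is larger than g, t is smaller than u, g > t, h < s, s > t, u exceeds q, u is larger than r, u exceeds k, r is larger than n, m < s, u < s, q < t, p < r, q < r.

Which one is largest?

s

Chaining downward from s: directly below it, h, t, m, u; then q, k, r; then n, p; then g.
That covers every other element, and nothing is given above s, so s is the largest.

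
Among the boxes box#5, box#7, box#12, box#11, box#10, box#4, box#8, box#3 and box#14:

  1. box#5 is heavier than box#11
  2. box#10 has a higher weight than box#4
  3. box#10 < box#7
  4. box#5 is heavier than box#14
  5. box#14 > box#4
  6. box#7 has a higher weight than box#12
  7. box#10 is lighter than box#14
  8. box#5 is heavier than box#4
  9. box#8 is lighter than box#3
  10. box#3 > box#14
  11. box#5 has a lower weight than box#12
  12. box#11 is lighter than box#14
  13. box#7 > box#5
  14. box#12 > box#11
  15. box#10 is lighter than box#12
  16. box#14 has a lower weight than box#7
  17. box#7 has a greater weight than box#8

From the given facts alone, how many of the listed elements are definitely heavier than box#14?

4

The elements the relations force above box#14 are box#5, box#12, box#3, box#7 — no chain reaches any other.
That is 4.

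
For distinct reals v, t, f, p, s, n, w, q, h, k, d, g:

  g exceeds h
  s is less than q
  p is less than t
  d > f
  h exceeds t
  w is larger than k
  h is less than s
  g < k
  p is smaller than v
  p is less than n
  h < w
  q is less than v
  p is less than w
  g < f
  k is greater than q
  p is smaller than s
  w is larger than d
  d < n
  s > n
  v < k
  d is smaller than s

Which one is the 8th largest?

Chaining the given pairs: p < t < h < g < f < d < n < s < q < v < k < w.
The 8th largest is f.

f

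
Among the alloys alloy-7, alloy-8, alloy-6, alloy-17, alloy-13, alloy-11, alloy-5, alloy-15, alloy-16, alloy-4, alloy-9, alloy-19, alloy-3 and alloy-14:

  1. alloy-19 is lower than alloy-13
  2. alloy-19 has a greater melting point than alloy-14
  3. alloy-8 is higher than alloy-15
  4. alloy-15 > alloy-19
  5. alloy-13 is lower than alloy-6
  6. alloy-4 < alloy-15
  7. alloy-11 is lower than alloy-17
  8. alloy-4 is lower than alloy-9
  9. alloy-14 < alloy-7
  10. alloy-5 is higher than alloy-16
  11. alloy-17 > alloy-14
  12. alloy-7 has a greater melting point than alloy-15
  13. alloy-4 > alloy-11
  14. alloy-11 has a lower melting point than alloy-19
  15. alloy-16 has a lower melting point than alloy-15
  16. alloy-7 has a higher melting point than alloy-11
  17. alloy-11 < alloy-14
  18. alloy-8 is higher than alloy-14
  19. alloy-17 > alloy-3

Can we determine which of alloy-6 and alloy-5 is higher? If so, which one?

Following every chain through alloy-5: below alloy-5 we get alloy-16.
alloy-6 is not reached, and no chain runs the other way from alloy-6 to alloy-5.
So the given relations leave the order of alloy-5 and alloy-6 undetermined.

undetermined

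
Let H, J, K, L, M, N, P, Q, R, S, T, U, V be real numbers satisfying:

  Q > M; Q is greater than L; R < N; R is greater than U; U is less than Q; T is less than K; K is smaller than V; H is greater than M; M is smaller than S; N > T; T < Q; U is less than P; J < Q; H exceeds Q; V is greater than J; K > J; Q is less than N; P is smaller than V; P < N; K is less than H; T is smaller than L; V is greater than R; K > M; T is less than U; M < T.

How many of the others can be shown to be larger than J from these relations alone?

The elements the relations force above J are K, V, Q, H, N — no chain reaches any other.
That is 5.

5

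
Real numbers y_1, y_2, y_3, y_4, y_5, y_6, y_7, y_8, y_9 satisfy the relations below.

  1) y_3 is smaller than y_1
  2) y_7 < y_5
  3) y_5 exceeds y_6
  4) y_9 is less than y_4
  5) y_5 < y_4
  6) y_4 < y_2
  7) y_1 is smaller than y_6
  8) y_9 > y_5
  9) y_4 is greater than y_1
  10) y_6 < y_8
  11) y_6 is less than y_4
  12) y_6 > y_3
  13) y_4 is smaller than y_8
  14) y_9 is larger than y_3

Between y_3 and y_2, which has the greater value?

Chaining the given relations: y_3 < y_1 < y_6 < y_5 < y_9 < y_4 < y_2.
So y_3 < y_2; y_2 is the larger of the two.

y_2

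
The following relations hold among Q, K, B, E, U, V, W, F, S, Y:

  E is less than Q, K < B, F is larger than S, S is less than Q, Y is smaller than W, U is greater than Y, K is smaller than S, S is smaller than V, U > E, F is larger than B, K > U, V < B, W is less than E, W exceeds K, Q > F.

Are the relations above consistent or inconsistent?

inconsistent

Chaining the given relations yields W < E < U < K, so W < K. But one relation states K < W. These cannot both hold.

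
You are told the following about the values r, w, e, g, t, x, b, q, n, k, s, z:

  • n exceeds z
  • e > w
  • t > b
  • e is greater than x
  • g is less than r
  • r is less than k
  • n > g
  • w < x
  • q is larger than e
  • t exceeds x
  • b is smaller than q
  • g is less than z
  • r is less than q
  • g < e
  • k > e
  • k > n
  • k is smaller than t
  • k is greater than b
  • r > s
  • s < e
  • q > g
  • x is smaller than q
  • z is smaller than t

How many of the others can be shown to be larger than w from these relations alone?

The elements the relations force above w are x, e, k, q, t — no chain reaches any other.
That is 5.

5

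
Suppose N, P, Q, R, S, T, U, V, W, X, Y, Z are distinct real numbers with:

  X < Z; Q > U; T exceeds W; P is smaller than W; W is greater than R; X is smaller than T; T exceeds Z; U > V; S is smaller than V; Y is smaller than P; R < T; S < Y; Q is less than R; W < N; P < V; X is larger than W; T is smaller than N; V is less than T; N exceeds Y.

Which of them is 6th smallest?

Chaining the given pairs: S < Y < P < V < U < Q < R < W < X < Z < T < N.
Counting 6 from the smallest end gives Q.

Q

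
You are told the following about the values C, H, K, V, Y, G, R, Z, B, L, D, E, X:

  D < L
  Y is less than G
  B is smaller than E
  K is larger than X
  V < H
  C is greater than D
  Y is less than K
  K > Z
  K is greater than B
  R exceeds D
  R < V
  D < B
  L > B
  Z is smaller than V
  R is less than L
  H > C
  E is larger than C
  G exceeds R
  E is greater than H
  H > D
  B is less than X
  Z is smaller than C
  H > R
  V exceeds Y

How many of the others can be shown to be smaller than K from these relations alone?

5

From K the given relations immediately reach Z, Y, B, X.
From those, D — 5 in total.
No other element is forced below K by the given relations, so the count is 5.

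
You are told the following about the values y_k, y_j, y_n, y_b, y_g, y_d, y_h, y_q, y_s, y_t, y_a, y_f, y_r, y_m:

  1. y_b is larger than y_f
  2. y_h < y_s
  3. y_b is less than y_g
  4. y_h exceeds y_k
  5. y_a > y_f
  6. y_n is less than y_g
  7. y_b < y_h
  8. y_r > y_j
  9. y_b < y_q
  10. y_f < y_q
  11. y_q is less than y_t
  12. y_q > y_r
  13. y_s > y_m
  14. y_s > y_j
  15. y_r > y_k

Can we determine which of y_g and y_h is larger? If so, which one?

Following every chain through y_g: below y_g we get y_f, y_n, y_b.
y_h is not reached, and no chain runs the other way from y_h to y_g.
So the given relations leave the order of y_g and y_h undetermined.

undetermined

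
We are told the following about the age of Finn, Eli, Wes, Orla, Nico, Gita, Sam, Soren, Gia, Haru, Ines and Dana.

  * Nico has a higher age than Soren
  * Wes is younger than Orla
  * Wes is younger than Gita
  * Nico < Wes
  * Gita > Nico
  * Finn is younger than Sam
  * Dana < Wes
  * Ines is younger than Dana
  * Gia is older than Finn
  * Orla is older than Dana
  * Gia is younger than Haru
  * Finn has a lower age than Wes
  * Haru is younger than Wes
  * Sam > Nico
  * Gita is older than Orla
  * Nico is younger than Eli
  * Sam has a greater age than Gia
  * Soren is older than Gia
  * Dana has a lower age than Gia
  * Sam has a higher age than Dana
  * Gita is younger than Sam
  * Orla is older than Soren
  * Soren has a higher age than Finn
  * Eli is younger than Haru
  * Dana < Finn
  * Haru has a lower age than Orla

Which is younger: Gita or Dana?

Chaining the given relations: Dana < Finn < Gia < Soren < Nico < Eli < Haru < Wes < Orla < Gita.
So Dana < Gita; Dana is the younger of the two.

Dana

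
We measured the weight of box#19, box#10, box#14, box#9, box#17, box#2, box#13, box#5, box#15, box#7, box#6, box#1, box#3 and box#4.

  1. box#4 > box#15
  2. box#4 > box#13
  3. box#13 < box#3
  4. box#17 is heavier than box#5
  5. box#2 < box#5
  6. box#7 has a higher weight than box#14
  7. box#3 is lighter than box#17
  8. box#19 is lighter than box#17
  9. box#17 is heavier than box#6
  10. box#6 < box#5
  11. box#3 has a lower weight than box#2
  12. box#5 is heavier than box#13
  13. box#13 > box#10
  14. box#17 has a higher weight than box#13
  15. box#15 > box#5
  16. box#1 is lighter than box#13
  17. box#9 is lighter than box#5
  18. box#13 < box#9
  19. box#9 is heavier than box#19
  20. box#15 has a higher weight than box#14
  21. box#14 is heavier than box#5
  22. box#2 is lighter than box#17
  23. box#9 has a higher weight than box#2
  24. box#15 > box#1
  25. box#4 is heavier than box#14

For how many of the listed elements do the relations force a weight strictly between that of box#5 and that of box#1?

4

Chaining upward from box#1 reaches: box#13, box#3, box#2, box#9, box#14, box#15, box#4, box#17, box#7.
Chaining downward from box#5 reaches: box#19, box#10, box#13, box#3, box#2, box#6, box#9.
Strictly between box#1 and box#5 are those in both lists: box#13, box#3, box#2, box#9 — 4 elements.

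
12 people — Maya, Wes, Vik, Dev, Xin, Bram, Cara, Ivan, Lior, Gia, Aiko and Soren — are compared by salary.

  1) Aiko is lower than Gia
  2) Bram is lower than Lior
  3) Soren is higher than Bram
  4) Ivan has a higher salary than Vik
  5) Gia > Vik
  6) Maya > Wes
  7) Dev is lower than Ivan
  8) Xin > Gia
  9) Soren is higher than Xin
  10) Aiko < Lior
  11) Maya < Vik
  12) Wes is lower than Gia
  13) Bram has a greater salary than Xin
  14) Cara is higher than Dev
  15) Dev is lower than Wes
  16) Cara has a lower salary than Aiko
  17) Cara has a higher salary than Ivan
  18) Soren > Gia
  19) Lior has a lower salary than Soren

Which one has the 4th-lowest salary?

Vik

Chaining the given pairs: Dev < Wes < Maya < Vik < Ivan < Cara < Aiko < Gia < Xin < Bram < Lior < Soren.
The 4th smallest is Vik.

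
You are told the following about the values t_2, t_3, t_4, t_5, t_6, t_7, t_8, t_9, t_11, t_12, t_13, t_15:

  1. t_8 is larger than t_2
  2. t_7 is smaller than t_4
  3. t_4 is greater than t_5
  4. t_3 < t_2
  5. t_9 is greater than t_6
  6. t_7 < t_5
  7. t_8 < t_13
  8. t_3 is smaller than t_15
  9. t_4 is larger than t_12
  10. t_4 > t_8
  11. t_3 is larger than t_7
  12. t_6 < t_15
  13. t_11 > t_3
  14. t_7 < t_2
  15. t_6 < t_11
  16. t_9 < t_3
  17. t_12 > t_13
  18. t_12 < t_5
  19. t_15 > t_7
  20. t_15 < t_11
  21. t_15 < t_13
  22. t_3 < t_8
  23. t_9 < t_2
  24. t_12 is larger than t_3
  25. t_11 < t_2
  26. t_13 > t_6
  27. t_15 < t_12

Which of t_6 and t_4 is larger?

t_4

Link the given pairs in sequence: t_6 < t_9; t_9 < t_3; t_3 < t_15; t_15 < t_11; t_11 < t_2; t_2 < t_8; t_8 < t_13; t_13 < t_12; t_12 < t_5; t_5 < t_4.
Together: t_6 < t_9 < t_3 < t_15 < t_11 < t_2 < t_8 < t_13 < t_12 < t_5 < t_4.
So t_6 < t_4; t_4 is the larger of the two.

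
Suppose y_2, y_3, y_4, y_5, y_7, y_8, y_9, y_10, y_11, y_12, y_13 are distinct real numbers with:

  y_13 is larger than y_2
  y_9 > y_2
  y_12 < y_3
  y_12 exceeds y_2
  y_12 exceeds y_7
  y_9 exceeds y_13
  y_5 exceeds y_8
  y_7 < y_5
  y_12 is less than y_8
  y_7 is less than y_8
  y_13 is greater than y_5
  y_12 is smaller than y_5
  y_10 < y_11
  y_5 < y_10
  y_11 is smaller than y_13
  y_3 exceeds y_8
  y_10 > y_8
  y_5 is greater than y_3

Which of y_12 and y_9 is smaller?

Following the relations from y_12: y_12 < y_8 < y_5 < y_10 < y_11 < y_13 < y_9.
So y_12 < y_9; y_12 is the smaller of the two.

y_12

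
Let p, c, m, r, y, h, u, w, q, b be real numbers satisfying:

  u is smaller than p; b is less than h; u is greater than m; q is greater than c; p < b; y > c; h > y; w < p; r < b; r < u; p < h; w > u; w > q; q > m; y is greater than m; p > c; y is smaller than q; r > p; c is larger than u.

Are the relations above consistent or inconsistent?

Chaining the given relations yields u < c < y < q < w < p < r, so u < r. But one relation states r < u. These cannot both hold.

inconsistent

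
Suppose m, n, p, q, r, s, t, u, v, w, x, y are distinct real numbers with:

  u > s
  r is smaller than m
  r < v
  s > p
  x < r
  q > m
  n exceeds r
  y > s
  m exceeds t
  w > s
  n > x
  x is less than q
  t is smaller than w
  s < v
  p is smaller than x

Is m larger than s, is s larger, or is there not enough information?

undetermined

Following every chain through s: above s we get w, u, y, v; below s we get p.
m is not reached, and no chain runs the other way from m to s.
So the given relations leave the order of s and m undetermined.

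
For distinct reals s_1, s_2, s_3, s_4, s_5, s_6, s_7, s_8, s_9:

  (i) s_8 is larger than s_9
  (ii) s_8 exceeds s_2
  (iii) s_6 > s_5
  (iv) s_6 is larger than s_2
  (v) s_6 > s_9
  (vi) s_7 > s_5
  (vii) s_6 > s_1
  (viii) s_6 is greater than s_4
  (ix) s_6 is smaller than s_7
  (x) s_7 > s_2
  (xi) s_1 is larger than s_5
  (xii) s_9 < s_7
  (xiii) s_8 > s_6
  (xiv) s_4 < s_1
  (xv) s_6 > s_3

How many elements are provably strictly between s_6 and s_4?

The relations place s_4 below s_6. An element lies strictly between them when it is forced above s_4 and also forced below s_6.
Above s_4: {s_1, s_8, s_7}. Below s_6: {s_5, s_9, s_3, s_1, s_2}.
Intersection: {s_1} — 1.

1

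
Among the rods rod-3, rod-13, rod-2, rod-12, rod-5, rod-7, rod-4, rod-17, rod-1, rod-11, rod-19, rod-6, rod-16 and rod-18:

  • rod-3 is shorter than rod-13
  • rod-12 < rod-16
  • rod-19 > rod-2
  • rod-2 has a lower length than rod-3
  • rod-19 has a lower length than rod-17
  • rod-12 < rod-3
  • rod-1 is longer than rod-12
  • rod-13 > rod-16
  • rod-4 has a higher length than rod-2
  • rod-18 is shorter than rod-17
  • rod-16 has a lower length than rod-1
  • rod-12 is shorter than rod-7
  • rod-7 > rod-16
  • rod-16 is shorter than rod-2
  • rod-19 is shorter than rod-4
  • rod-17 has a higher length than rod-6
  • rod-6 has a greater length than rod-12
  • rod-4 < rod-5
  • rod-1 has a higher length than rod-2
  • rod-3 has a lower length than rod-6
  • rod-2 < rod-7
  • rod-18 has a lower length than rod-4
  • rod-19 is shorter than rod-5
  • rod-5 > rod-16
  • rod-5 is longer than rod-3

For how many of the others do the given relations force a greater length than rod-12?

11

Directly above rod-12: rod-16, rod-1, rod-3, rod-6, rod-7.
One step further: rod-2, rod-17, rod-13, rod-5 (9 so far).
One step further: rod-19, rod-4 (11 so far).
No other element is forced above rod-12 by the given relations, so the count is 11.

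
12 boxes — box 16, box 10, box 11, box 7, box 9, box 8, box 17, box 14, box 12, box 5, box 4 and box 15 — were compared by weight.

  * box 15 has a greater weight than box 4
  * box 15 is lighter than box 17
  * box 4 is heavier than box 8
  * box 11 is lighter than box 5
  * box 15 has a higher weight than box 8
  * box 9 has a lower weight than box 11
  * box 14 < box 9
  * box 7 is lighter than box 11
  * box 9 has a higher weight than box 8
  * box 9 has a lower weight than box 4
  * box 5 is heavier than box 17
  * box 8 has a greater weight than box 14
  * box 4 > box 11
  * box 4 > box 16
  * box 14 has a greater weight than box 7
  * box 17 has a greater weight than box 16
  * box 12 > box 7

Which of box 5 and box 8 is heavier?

The relevant relations are box 8 < box 9; box 9 < box 11; box 11 < box 4; box 4 < box 15; box 15 < box 17; box 17 < box 5.
Chaining these gives box 8 < box 9 < box 11 < box 4 < box 15 < box 17 < box 5.
So box 8 < box 5; box 5 is the heavier of the two.

box 5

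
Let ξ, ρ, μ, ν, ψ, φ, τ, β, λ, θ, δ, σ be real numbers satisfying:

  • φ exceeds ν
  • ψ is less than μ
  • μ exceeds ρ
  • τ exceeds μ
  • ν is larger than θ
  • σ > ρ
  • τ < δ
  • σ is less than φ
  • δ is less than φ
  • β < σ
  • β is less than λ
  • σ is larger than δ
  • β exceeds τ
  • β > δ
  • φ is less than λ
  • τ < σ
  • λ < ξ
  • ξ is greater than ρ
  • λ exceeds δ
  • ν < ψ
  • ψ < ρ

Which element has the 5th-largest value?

β

The consecutive relations fix a unique order: θ < ν < ψ < ρ < μ < τ < δ < β < σ < φ < λ < ξ.
The 5th largest is β.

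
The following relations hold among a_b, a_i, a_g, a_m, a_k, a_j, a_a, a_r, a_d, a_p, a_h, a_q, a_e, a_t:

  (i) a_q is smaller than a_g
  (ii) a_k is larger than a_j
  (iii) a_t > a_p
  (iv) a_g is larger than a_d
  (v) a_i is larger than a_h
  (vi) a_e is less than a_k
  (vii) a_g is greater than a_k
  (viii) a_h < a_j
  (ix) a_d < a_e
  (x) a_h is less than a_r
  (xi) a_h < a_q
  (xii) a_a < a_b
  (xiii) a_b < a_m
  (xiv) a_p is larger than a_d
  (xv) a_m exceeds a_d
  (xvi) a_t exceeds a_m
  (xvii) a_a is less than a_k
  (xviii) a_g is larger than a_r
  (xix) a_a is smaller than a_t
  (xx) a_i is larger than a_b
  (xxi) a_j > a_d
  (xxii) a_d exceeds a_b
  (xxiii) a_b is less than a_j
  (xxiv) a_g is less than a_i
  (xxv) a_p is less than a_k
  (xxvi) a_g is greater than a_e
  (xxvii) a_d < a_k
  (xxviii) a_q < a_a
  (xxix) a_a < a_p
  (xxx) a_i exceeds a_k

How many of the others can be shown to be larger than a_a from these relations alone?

10

Directly above a_a: a_b, a_p, a_k, a_t.
One step further: a_d, a_j, a_m, a_g, a_i (9 so far).
One step further: a_e (10 so far).
No other element is forced above a_a by the given relations, so the count is 10.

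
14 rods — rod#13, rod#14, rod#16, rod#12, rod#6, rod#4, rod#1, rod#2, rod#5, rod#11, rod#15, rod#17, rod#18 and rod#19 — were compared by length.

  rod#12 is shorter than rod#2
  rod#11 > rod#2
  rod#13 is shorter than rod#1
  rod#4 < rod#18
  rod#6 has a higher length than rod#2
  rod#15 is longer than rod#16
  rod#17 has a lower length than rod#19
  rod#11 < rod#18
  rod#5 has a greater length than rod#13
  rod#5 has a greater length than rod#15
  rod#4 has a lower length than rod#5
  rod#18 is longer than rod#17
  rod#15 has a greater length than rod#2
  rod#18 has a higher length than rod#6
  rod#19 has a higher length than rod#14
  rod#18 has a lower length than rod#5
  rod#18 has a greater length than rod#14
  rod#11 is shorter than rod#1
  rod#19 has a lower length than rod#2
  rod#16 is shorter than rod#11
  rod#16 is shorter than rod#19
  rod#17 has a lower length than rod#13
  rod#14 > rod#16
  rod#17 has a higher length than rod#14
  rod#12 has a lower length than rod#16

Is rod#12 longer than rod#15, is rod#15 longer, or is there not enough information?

rod#15

rod#12 < rod#16 and rod#16 < rod#14 give rod#12 < rod#14.
With rod#14 < rod#17: rod#12 < rod#16 < rod#14 < rod#17.
Then rod#17 < rod#19 extends the chain to rod#19.
Then rod#19 < rod#2 extends the chain to rod#2.
With rod#2 < rod#15: rod#12 < rod#16 < rod#14 < rod#17 < rod#19 < rod#2 < rod#15.
So rod#15 is longer.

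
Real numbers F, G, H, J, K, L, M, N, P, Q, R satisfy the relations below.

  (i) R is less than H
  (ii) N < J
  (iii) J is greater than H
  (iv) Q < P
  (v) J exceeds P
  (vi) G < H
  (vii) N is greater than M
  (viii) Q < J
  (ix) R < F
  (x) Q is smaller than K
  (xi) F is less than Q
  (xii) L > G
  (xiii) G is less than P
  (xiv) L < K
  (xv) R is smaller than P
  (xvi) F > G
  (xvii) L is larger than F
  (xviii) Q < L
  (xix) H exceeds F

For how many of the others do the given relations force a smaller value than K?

5

Directly below K: Q, L.
One step further: G, F (4 so far).
One step further: R (5 so far).
Nothing else is reachable below K; 5 in all.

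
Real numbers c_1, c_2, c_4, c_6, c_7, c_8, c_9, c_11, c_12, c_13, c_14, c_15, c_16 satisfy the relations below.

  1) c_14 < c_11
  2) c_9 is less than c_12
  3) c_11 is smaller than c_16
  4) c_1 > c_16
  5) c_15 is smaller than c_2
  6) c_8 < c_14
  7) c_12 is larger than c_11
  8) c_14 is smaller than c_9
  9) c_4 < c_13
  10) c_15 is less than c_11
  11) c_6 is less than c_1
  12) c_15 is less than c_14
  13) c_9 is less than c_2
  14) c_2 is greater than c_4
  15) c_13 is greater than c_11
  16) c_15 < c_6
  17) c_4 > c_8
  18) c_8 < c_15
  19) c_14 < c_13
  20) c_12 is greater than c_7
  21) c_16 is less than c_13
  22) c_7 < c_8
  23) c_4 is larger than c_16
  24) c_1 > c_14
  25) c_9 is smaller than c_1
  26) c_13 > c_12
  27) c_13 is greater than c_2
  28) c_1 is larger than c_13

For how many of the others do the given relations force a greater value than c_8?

The elements the relations force above c_8 are c_15, c_14, c_9, c_11, c_12, c_16, c_4, c_2, c_13, c_6, c_1 — no chain reaches any other.
That is 11.

11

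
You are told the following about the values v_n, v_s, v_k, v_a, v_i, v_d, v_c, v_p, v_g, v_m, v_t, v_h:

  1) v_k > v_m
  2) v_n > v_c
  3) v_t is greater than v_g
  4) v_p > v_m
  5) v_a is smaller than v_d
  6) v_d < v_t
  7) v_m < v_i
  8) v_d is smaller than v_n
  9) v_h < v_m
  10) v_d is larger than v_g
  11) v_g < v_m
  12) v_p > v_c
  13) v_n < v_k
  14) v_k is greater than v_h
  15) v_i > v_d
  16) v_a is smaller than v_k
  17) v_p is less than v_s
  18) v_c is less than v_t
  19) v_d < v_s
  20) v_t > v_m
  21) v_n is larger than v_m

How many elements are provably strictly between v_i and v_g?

Chaining upward from v_g reaches: v_m, v_d, v_n, v_p, v_k, v_t, v_s.
Chaining downward from v_i reaches: v_h, v_m, v_a, v_d.
Strictly between v_g and v_i are those in both lists: v_m, v_d — 2 elements.

2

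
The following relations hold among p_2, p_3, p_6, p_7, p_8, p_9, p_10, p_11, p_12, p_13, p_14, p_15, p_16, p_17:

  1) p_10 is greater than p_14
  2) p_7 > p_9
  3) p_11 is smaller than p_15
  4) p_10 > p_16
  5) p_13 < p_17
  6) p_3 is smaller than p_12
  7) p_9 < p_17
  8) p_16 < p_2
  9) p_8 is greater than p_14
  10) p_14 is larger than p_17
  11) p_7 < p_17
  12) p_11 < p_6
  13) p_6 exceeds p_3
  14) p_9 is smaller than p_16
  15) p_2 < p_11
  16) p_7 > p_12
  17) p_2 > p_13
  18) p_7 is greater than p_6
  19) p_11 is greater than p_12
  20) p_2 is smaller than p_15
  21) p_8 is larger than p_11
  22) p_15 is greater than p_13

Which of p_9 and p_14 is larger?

p_9 < p_16 < p_2 < p_11 < p_6 < p_7 < p_17 < p_14, by transitivity through p_16, p_2, p_11, p_6, p_7, p_17.
So p_9 < p_14; p_14 is the larger of the two.

p_14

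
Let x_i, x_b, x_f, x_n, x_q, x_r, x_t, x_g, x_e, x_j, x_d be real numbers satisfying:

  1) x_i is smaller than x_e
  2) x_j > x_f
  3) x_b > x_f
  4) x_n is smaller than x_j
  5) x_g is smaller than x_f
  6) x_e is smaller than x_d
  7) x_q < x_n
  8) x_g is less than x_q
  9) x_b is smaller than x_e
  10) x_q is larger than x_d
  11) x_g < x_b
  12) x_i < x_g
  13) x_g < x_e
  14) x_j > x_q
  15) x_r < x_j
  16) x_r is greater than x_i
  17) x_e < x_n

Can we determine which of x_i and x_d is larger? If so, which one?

x_i < x_g and x_g < x_b give x_i < x_b.
Then x_b < x_e extends the chain to x_e.
With x_e < x_d: x_i < x_g < x_b < x_e < x_d.
So x_d is larger.

x_d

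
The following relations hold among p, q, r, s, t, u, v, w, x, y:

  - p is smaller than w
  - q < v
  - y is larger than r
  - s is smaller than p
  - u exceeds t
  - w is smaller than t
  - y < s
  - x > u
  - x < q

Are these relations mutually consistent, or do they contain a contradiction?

The single ordering r < y < s < p < w < t < u < x < q < v satisfies every listed relation, so no contradiction arises.

consistent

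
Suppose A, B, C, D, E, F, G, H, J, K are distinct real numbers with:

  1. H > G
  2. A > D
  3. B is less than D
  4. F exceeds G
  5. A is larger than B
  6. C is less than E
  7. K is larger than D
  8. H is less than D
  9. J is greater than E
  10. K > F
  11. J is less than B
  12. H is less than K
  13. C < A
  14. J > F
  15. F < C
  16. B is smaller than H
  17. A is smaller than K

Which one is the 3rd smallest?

C

The consecutive relations fix a unique order: G < F < C < E < J < B < H < D < A < K.
Counting 3 from the smallest end gives C.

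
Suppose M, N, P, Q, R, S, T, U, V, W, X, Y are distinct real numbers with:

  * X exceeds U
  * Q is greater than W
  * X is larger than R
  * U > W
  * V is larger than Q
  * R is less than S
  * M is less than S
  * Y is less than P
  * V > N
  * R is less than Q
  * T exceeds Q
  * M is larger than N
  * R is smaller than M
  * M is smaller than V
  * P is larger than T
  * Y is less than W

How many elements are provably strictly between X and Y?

2

Chaining upward from Y reaches: W, Q, U, T, V, P.
Chaining downward from X reaches: R, W, U.
Strictly between Y and X are those in both lists: W, U — 2 elements.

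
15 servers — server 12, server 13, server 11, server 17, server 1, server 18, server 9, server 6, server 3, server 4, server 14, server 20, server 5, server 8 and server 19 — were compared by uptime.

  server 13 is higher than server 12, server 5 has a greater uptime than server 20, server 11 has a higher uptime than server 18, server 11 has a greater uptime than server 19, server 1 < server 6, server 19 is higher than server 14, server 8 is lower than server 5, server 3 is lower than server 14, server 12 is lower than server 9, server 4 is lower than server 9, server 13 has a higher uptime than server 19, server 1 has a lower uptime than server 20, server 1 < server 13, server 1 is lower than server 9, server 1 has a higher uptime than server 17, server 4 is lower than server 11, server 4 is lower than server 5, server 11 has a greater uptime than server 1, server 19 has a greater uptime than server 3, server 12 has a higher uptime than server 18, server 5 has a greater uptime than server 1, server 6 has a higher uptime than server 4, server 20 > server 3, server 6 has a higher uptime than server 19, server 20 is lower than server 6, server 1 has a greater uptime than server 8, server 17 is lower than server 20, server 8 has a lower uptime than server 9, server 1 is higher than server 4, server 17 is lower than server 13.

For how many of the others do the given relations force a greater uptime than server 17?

7

Directly above server 17: server 1, server 20, server 13.
One step further: server 6, server 9, server 11, server 5 (7 so far).
Nothing else is reachable above server 17; 7 in all.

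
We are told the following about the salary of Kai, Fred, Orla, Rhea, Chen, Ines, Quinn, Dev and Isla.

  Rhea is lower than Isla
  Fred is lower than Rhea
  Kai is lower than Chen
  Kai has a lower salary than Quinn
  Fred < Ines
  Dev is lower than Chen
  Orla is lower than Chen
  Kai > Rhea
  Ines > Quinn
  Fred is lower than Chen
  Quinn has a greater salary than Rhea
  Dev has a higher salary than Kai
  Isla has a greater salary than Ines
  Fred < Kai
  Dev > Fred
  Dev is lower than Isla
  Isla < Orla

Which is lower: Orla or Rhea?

Rhea

Following the relations from Rhea: Rhea < Kai < Quinn < Ines < Isla < Orla.
So Rhea < Orla; Rhea is the lower of the two.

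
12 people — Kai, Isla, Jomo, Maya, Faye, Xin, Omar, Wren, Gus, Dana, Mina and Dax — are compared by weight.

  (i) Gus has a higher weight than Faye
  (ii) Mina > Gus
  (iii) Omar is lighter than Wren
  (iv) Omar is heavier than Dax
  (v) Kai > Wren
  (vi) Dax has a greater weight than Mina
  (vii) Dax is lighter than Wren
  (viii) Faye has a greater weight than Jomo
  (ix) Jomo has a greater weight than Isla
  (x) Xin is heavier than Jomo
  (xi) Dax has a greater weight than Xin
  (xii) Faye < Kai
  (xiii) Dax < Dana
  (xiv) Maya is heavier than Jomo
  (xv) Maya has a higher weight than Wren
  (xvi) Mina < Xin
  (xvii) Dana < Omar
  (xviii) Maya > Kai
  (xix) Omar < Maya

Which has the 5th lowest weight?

Chaining the given pairs: Isla < Jomo < Faye < Gus < Mina < Xin < Dax < Dana < Omar < Wren < Kai < Maya.
Counting 5 from the smallest end gives Mina.

Mina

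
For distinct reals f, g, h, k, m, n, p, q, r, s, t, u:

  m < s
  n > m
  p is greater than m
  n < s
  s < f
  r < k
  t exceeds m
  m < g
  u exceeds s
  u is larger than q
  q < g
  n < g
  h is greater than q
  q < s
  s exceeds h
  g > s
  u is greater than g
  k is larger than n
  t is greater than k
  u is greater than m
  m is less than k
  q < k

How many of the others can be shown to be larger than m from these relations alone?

8

From m the given relations immediately reach n, p, s, k, t, g, u.
From those, f — 8 in total.
Nothing else is reachable above m; 8 in all.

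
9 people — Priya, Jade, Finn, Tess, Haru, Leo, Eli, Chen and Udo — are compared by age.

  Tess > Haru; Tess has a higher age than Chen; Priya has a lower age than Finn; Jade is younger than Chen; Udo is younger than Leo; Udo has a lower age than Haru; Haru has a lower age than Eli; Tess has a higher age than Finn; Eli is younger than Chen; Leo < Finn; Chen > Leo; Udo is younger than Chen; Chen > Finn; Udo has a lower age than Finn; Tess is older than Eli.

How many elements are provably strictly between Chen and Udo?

Chaining upward from Udo reaches: Haru, Leo, Eli, Finn, Tess.
Chaining downward from Chen reaches: Haru, Leo, Priya, Eli, Jade, Finn.
Strictly between Udo and Chen are those in both lists: Haru, Leo, Eli, Finn — 4 elements.

4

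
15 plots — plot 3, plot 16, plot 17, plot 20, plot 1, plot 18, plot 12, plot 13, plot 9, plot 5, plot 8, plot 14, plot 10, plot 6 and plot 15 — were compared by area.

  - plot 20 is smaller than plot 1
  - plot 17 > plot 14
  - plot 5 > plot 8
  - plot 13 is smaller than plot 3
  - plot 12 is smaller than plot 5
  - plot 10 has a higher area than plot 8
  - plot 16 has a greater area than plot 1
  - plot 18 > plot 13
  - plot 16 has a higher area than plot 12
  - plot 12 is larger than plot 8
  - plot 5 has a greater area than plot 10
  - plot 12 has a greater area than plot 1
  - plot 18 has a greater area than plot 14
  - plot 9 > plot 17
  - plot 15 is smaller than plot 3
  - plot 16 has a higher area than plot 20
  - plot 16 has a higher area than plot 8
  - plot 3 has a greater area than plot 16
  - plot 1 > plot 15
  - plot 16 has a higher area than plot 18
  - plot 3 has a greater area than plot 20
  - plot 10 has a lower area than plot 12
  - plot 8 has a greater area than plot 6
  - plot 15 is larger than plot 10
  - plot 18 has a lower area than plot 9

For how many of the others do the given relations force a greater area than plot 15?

5

The elements the relations force above plot 15 are plot 1, plot 12, plot 16, plot 5, plot 3 — no chain reaches any other.
That is 5.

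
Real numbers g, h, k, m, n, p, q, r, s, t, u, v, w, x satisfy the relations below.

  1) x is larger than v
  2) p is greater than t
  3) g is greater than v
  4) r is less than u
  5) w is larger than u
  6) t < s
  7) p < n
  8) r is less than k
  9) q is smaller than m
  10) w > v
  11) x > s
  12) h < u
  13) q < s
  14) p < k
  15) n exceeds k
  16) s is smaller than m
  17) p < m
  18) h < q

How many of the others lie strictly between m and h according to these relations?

The relations place h below m. An element lies strictly between them when it is forced above h and also forced below m.
Above h: {q, s, u, x, w}. Below m: {q, t, s, p}.
Intersection: {q, s} — 2.

2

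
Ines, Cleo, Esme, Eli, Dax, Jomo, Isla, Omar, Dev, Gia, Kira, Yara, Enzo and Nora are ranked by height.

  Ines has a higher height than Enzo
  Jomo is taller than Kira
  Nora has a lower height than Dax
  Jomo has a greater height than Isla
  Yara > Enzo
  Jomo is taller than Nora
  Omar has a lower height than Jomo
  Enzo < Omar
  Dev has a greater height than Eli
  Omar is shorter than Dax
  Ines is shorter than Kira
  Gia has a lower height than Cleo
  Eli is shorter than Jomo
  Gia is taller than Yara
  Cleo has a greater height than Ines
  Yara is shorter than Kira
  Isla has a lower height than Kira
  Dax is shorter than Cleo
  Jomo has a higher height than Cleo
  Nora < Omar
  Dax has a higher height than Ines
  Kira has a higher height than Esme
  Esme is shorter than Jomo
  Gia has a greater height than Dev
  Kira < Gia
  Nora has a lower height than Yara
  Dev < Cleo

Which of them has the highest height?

Jomo

Nora is not greatest since Nora < Omar; Enzo is not greatest since Enzo < Yara; Esme is not greatest since Esme < Kira; Isla is not greatest since Isla < Jomo; Eli is not greatest since Eli < Dev; Omar is not greatest since Omar < Jomo; Yara is not greatest since Yara < Gia; Ines is not greatest since Ines < Dax; Kira is not greatest since Kira < Gia; Dev is not greatest since Dev < Gia; Dax is not greatest since Dax < Cleo; Gia is not greatest since Gia < Cleo; Cleo is not greatest since Cleo < Jomo.
Only Jomo has nothing above it, so Jomo is the highest height.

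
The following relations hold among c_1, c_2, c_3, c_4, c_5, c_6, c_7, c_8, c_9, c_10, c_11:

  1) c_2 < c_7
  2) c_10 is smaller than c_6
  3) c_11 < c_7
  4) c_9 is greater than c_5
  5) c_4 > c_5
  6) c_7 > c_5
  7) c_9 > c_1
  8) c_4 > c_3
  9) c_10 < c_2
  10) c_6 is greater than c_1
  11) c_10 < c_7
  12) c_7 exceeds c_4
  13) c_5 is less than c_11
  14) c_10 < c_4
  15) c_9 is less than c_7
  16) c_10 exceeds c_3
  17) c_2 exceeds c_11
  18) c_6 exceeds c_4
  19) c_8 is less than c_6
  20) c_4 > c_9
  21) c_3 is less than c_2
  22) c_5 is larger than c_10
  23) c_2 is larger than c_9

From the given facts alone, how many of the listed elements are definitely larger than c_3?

Directly above c_3: c_10, c_2, c_4.
One step further: c_5, c_7, c_6 (6 so far).
One step further: c_11, c_9 (8 so far).
No other element is forced above c_3 by the given relations, so the count is 8.

8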